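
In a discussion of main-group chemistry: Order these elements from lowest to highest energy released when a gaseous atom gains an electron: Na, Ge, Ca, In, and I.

Ca, In, Na, Ge, I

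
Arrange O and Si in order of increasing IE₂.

Consider each +1 ion: O⁺ still has 5 valence electrons; Si⁺ still has 3 valence electrons.
All are still removing valence electrons, so compare the +1 ions as you would atoms: IE_2 generally rises across a period (higher Z_eff) and falls down a group (larger shell), subject to the usual subshell exceptions.
Valence configurations: O⁺ [He]2s²2p³, Si⁺ [Ne]3s²3p¹.
Approximate IE_2 values (kJ/mol): O 3388, Si 1577.
Putting it together, IE_2: Si < O.

Si, O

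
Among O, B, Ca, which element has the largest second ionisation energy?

O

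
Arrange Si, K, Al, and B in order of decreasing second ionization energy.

K, B, Al, Si

The second ionization energy removes an electron from the +1 ion. For each element: Si⁺ still has 3 valence electrons; K⁺ is the bare [Ar] core; Al⁺ still has 2 valence electrons; B⁺ still has 2 valence electrons.
Core electrons are held far more tightly than valence electrons, so K tops the IE_2 order.
Valence configurations: Si⁺ [Ne]3s²3p¹, Al⁺ [Ne]3s², B⁺ [He]2s².
Si⁺ loses a lone 3p electron whereas Al⁺ must break into a filled 3s² pair, so IE_2(Al) > IE_2(Si) even though Si has the higher nuclear charge.
Approximate IE_2 values (kJ/mol): Si 1577, K 3052, Al 1817, B 2427.
Putting it together, IE_2: Si < Al < B < K.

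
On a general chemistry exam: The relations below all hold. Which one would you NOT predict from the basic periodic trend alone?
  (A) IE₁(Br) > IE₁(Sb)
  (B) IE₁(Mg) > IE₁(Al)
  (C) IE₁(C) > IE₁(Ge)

The general trend: first ionization energy increases across a period and decreases down a group.
(A) Br (period 4, group 17) vs Sb (period 5, group 15): the stated order agrees with the simple trend.
(B) Mg (period 3, group 2) vs Al (period 3, group 13): the stated order contradicts the simple trend.
(C) C (period 2, group 14) vs Ge (period 4, group 14): the stated order agrees with the simple trend.
The exception is (B): Al's single 3p electron is easier to remove than one from Mg's filled 3s².

(B)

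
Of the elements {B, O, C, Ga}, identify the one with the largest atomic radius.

Ga

B is in period 2, group 13; C is in period 2, group 14; O is in period 2, group 16; Ga is in period 4, group 13.
Moving right in a period, electrons are added to the same shell under a stronger nuclear pull, so atoms get smaller; moving down, a new shell is opened and atoms get larger.
Neither a single period nor a single group — weigh both effects.
C > O: C lies to the left of O in period 2, so the across-period effect alone puts C larger.
B > C: B lies to the left of C in period 2, so the across-period effect alone puts B larger.
Ga > B: Ga sits below B in group 13, so the down-group effect alone puts Ga larger.
Approximate values (pm): B 85, C 75, O 63, Ga 124.
The largest atomic radius among these belongs to Ga.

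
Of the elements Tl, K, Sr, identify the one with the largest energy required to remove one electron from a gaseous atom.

K is in period 4, group 1; Sr is in period 5, group 2; Tl is in period 6, group 13.
Across a period the outer electron is held more tightly (higher IE₁); down a group it sits in a higher shell, more shielded, and comes off more easily.
A diagonal step moves right (one effect) and down (the opposite effect) at once.
Sr > K: period and group pull opposite ways; the across-period shift dominates (550 vs 419 kJ/mol).
Tl > Sr: period and group pull opposite ways; the across-period shift dominates (589 vs 550 kJ/mol).
Tabulated first ionization energy (kJ/mol): K 419, Sr 550, Tl 589.
The largest energy required to remove one electron from a gaseous atom among these belongs to Tl.

Tl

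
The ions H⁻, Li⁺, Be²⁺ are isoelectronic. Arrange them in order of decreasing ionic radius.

H⁻ > Li⁺ > Be²⁺

All of these have 2 electrons, so size is governed by nuclear charge alone: the more protons, the stronger the pull on the same electron cloud, and the smaller the ion.
Nuclear charges: Be²⁺ (Z=4), Li⁺ (Z=3), H⁻ (Z=1).
Largest to smallest: H⁻ > Li⁺ > Be²⁺.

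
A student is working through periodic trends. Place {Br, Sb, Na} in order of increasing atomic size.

Br, Sb, Na

Na is in period 3, group 1; Br is in period 4, group 17; Sb is in period 5, group 15.
Radius decreases left→right (rising Z_eff, same n) and increases top→bottom (higher n).
Neither a single period nor a single group — weigh both effects.
Sb > Br: relative to Br, both the across-period and down-group shifts push Sb's atomic radius up.
Na > Sb: period and group pull opposite ways; the across-period shift dominates (155 vs 140 pm).
Approximate values (pm): Na 155, Br 114, Sb 140.
So from smallest to largest: Br < Sb < Na.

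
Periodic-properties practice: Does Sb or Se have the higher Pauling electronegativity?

Se is in period 4, group 16; Sb is in period 5, group 15.
Smaller atoms with higher effective nuclear charge are more electronegative.
Here both period and group differ, so the two effects have to be weighed against each other.
Se > Sb: both effects reinforce here, so Se is clearly the higher of the two.
Tabulated electronegativity (Pauling): Se 2.55, Sb 2.05.
So Se has the higher Pauling electronegativity (Se > Sb).

Se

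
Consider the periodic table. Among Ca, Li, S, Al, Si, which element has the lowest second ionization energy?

Consider each +1 ion: Ca⁺ still has 1 valence electron; Li⁺ is the bare [He] core; S⁺ still has 5 valence electrons; Al⁺ still has 2 valence electrons; Si⁺ still has 3 valence electrons.
Core electrons are held far more tightly than valence electrons, so Li tops the IE_2 order.
Valence configurations: Ca⁺ [Ar]4s¹, S⁺ [Ne]3s²3p³, Al⁺ [Ne]3s², Si⁺ [Ne]3s²3p¹.
Si⁺ loses a lone 3p electron whereas Al⁺ must break into a filled 3s² pair, so IE_2(Al) > IE_2(Si) even though Si has the higher nuclear charge.
Tabulated IE_2 (kJ/mol): Ca 1145, Li 7298, S 2252, Al 1817, Si 1577.
Putting it together, IE_2: Ca < Si < Al < S < Li.

Ca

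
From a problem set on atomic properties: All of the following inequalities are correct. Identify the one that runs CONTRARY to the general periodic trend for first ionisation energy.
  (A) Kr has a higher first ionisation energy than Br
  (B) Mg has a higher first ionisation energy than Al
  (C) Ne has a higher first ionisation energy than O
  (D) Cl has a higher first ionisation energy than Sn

(B)

The general trend: first ionisation energy increases across a period and decreases down a group.
(A) Kr (period 4, group 18) vs Br (period 4, group 17): the stated order agrees with the simple trend.
(B) Mg (period 3, group 2) vs Al (period 3, group 13): the stated order contradicts the simple trend.
(C) Ne (period 2, group 18) vs O (period 2, group 16): the stated order agrees with the simple trend.
(D) Cl (period 3, group 17) vs Sn (period 5, group 14): the stated order agrees with the simple trend.
The exception is (B): Al's single 3p electron is easier to remove than one from Mg's filled 3s².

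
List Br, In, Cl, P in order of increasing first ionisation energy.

In < P < Br < Cl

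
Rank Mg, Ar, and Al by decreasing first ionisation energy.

Ar > Mg > Al

Mg is in period 3, group 2; Al is in period 3, group 13; Ar is in period 3, group 18.
Removing the outermost electron gets harder across a period and easier down a group.
All lie in period 3; the across-period trend (first ionization energy increases left to right) applies, with the exception below.
Note the exception: Mg has a higher first ionization energy than Al, contrary to the simple trend — Al's single 3p electron is easier to remove than one from Mg's filled 3s².
Tabulated first ionization energy (kJ/mol): Mg 738, Al 578, Ar 1521.
So from highest to lowest: Ar > Mg > Al.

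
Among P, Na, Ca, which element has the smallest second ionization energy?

Ca

After 1 electron has been removed, what remains? P⁺ still has 4 valence electrons; Na⁺ is the bare [Ne] core; Ca⁺ still has 1 valence electron.
Core electrons are held far more tightly than valence electrons, so Na tops the IE_2 order.
Valence configurations: P⁺ [Ne]3s²3p², Ca⁺ [Ar]4s¹.
The numbers (kJ/mol): P 1907, Na 4562, Ca 1145.
Putting it together, IE_2: Ca < P < Na.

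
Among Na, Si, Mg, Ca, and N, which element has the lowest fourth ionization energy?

The fourth ionization energy removes an electron from the +3 ion. For each element: Na³⁺ is already 2 electrons into the core; Si³⁺ still has 1 valence electron; Mg³⁺ is already 1 electron into the core; Ca³⁺ is already 1 electron into the core; N³⁺ still has 2 valence electrons.
Usually core removal costs more than valence removal, but here the competition is close: a tightly held n=2 valence electron can cost more to remove than an n=3 core electron, so the actual values have to decide it.
Valence configurations: Si³⁺ [Ne]3s¹, N³⁺ [He]2s².
Tabulated IE_4 (kJ/mol): Na 9543, Si 4356, Mg 10543, Ca 6491, N 7475.
So the fourth ionization energies run Si < Ca < N < Na < Mg.

Si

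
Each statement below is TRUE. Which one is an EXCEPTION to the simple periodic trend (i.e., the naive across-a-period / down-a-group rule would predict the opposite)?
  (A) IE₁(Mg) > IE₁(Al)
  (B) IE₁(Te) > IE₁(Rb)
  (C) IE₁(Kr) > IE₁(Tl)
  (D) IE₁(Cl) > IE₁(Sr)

The general trend: first ionisation energy increases across a period and decreases down a group.
(A) Mg (period 3, group 2) vs Al (period 3, group 13): the stated order contradicts the simple trend.
(B) Te (period 5, group 16) vs Rb (period 5, group 1): the stated order agrees with the simple trend.
(C) Kr (period 4, group 18) vs Tl (period 6, group 13): the stated order agrees with the simple trend.
(D) Cl (period 3, group 17) vs Sr (period 5, group 2): the stated order agrees with the simple trend.
The exception is (A): Al's single 3p electron is easier to remove than one from Mg's filled 3s².

(A)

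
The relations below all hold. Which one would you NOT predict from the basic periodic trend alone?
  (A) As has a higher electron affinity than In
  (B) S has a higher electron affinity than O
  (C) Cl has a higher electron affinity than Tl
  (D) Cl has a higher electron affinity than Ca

(B)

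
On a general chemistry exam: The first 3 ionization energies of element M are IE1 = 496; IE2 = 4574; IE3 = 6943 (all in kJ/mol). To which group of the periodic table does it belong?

Look for the largest jump between consecutive ionization energies: IE2/IE1 ≈ 9.2, far larger than any earlier ratio.
That jump marks the point where a core electron is being removed. So the atom has 1 valence electron.
A main-group element with 1 valence electron is in group 1.

Group 1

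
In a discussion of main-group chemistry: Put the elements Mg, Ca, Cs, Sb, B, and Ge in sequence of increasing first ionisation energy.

B is in period 2, group 13; Mg is in period 3, group 2; Ca is in period 4, group 2; Ge is in period 4, group 14; Sb is in period 5, group 15; Cs is in period 6, group 1.
Removing the outermost electron gets harder across a period and easier down a group.
Neither a single period nor a single group — weigh both effects.
Ca > Cs: relative to Cs, both the across-period and down-group shifts push Ca's first ionization energy up.
Mg > Ca: they share group 2; the group trend gives Mg the larger value.
Ge > Mg: the two effects oppose for this pair; the across-period effect wins (762 vs 738 kJ/mol).
B > Ge: period and group pull opposite ways; the down-group shift dominates (801 vs 762 kJ/mol).
Sb > B: period and group pull opposite ways; the across-period shift dominates (831 vs 801 kJ/mol).
For reference (kJ/mol): B 801, Mg 738, Ca 590, Ge 762, Sb 831, Cs 376.
So from lowest to highest: Cs < Ca < Mg < Ge < B < Sb.

Cs < Ca < Mg < Ge < B < Sb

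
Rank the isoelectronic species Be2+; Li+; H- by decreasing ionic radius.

All of these have 2 electrons, so size is governed by nuclear charge alone: the more protons, the stronger the pull on the same electron cloud, and the smaller the ion.
Nuclear charges: Be2+ (Z=4), Li+ (Z=3), H- (Z=1).
Largest to smallest: H- > Li+ > Be2+.

H- > Li+ > Be2+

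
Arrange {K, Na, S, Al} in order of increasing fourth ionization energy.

S < K < Na < Al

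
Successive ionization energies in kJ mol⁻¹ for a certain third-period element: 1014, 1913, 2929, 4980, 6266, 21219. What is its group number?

Look for the largest jump between consecutive ionization energies: IE6/IE5 ≈ 3.4, far larger than any earlier ratio.
That jump marks the point where a core electron is being removed. So the atom has 5 valence electrons.
A main-group element with 5 valence electrons is in group 15.

Group 15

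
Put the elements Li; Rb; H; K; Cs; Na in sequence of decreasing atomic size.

Cs > Rb > K > Na > Li > H

H is in period 1, group 1; Li is in period 2, group 1; Na is in period 3, group 1; K is in period 4, group 1; Rb is in period 5, group 1; Cs is in period 6, group 1.
Radius decreases left→right (rising Z_eff, same n) and increases top→bottom (higher n).
All are in group 1, so atomic radius increases down the group.
So from largest to smallest: Cs > Rb > K > Na > Li > H.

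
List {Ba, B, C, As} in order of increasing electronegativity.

Ba < B < As < C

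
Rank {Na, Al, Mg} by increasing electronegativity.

Na < Mg < Al

Na is in period 3, group 1; Mg is in period 3, group 2; Al is in period 3, group 13.
Electronegativity increases across a period and decreases down a group, tracking effective nuclear charge and atomic size.
All lie in period 3, so electronegativity increases left to right.
So from lowest to highest: Na < Mg < Al.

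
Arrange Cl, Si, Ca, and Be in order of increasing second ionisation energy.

IE_2 is the cost of taking one more electron from the +1 cation: Cl⁺ still has 6 valence electrons; Si⁺ still has 3 valence electrons; Ca⁺ still has 1 valence electron; Be⁺ still has 1 valence electron.
All are still removing valence electrons, so compare the +1 ions as you would atoms: IE_2 generally rises across a period (higher Z_eff) and falls down a group (larger shell), subject to the usual subshell exceptions.
Valence configurations: Cl⁺ [Ne]3s²3p⁴, Si⁺ [Ne]3s²3p¹, Ca⁺ [Ar]4s¹, Be⁺ [He]2s¹.
Tabulated IE_2 (kJ/mol): Cl 2298, Si 1577, Ca 1145, Be 1757.
Overall IE_2 order: Ca < Si < Be < Cl.

Ca, Si, Be, Cl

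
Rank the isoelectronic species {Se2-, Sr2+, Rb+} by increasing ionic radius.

Sr2+ < Rb+ < Se2-

All of these have 36 electrons, so size is governed by nuclear charge alone: the more protons, the stronger the pull on the same electron cloud, and the smaller the ion.
Nuclear charges: Sr2+ (Z=38), Rb+ (Z=37), Se2- (Z=34).
Smallest to largest: Sr2+ < Rb+ < Se2-.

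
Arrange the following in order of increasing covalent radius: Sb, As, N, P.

Moving right in a period, electrons are added to the same shell under a stronger nuclear pull, so atoms get smaller; moving down, a new shell is opened and atoms get larger.
All are in group 15, so atomic radius increases down the group.
So from smallest to largest: N < P < As < Sb.

N < P < As < Sb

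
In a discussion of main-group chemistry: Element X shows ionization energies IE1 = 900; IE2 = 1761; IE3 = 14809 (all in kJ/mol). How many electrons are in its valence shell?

Look for the largest jump between consecutive ionization energies: IE3/IE2 ≈ 8.4, far larger than any earlier ratio.
That jump marks the point where a core electron is being removed. So the atom has 2 valence electrons.

2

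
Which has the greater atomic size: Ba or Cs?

Cs is in period 6, group 1; Ba is in period 6, group 2.
Across a period the added protons contract the valence shell; down a group each new principal shell makes the atom larger.
All lie in period 6, so atomic radius increases right to left.
So Cs has the greater atomic size (Cs > Ba).

Cs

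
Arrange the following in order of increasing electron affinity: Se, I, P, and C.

C is in period 2, group 14; P is in period 3, group 15; Se is in period 4, group 16; I is in period 5, group 17.
Atoms with high Z_eff and room in the valence shell (especially the halogens) have the most exothermic electron affinities.
A diagonal step moves right (one effect) and down (the opposite effect) at once.
C > P: the two effects oppose for this pair; the down-group effect wins (122 vs 72 kJ/mol).
Se > C: period and group pull opposite ways; the across-period shift dominates (195 vs 122 kJ/mol).
I > Se: period and group pull opposite ways; the across-period shift dominates (295 vs 195 kJ/mol).
Approximate values (kJ/mol): C 122, P 72, Se 195, I 295.
So from lowest to highest: P < C < Se < I.

P < C < Se < I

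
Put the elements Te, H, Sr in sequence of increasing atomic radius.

H < Te < Sr

H is in period 1, group 1; Sr is in period 5, group 2; Te is in period 5, group 16.
Atomic radius shrinks across a period as nuclear charge pulls the same shell inward, and grows down a group as new shells are added.
Here both period and group differ, so the two effects have to be weighed against each other.
Te > H: the two effects oppose for this pair; the down-group effect wins (136 vs 32 pm).
Sr > Te: Sr lies to the left of Te in period 5, so the across-period effect alone puts Sr larger.
For reference (pm): H 32, Sr 185, Te 136.
So from smallest to largest: H < Te < Sr.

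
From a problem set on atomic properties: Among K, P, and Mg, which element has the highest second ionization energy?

K

Consider each +1 ion: K⁺ is the bare [Ar] core; P⁺ still has 4 valence electrons; Mg⁺ still has 1 valence electron.
Core electrons are held far more tightly than valence electrons, so K tops the IE_2 order.
Valence configurations: P⁺ [Ne]3s²3p², Mg⁺ [Ne]3s¹.
Tabulated IE_2 (kJ/mol): K 3052, P 1907, Mg 1451.
Hence IE_2: Mg < P < K.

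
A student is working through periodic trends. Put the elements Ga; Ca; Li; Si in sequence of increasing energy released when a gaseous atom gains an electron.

Ca < Ga < Li < Si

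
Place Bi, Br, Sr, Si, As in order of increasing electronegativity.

Electronegativity increases across a period and decreases down a group, tracking effective nuclear charge and atomic size.
These span different periods and groups, so the two trends combine.
Si > Sr: relative to Sr, both the across-period and down-group shifts push Si's electronegativity up.
Bi > Si: the two effects oppose for this pair; the across-period effect wins (2.02 vs 1.90).
As > Bi: they share group 15; the group trend gives As the larger value.
Br > As: Br lies to the right of As in period 4, so the across-period effect alone puts Br higher.
Approximate values (Pauling): Si 1.90, As 2.18, Br 2.96, Sr 0.95, Bi 2.02.
So from lowest to highest: Sr < Si < Bi < As < Br.

Sr < Si < Bi < As < Br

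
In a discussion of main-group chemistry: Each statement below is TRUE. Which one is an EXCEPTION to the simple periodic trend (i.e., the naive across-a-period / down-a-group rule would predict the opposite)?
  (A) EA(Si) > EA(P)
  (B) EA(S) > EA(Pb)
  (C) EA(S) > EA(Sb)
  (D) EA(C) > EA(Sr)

The general trend: electron affinity increases across a period and decreases down a group.
(A) Si (period 3, group 14) vs P (period 3, group 15): the stated order contradicts the simple trend.
(B) S (period 3, group 16) vs Pb (period 6, group 14): the stated order agrees with the simple trend.
(C) S (period 3, group 16) vs Sb (period 5, group 15): the stated order agrees with the simple trend.
(D) C (period 2, group 14) vs Sr (period 5, group 2): the stated order agrees with the simple trend.
The exception is (A): adding an electron to P's half-filled 3p³ is unfavourable, so Si (3p²) has the more exothermic EA.

(A)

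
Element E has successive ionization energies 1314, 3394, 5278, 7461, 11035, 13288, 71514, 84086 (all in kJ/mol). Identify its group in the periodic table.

Look for the largest jump between consecutive ionization energies: IE7/IE6 ≈ 5.4, far larger than any earlier ratio.
That jump marks the point where a core electron is being removed. So the atom has 6 valence electrons.
A main-group element with 6 valence electrons is in group 16.

Group 16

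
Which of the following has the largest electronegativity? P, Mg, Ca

Mg is in period 3, group 2; P is in period 3, group 15; Ca is in period 4, group 2.
Smaller atoms with higher effective nuclear charge are more electronegative.
Neither a single period nor a single group — weigh both effects.
Mg > Ca: Mg sits above Ca in group 2, so the down-group effect alone puts Mg higher.
P > Mg: P lies to the right of Mg in period 3, so the across-period effect alone puts P higher.
Approximate values (Pauling): Mg 1.31, P 2.19, Ca 1.00.
The largest electronegativity among these belongs to P.

P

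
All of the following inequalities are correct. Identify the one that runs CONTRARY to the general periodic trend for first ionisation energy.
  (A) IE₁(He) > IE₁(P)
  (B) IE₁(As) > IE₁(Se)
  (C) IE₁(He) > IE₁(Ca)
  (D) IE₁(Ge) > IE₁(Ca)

The general trend: first ionisation energy increases across a period and decreases down a group.
(A) He (period 1, group 18) vs P (period 3, group 15): the stated order agrees with the simple trend.
(B) As (period 4, group 15) vs Se (period 4, group 16): the stated order contradicts the simple trend.
(C) He (period 1, group 18) vs Ca (period 4, group 2): the stated order agrees with the simple trend.
(D) Ge (period 4, group 14) vs Ca (period 4, group 2): the stated order agrees with the simple trend.
The exception is (B): Se (4p⁴) ionizes more easily than half-filled As (4p³).

(B)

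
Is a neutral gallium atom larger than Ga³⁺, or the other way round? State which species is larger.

Forming Ga³⁺ removes 3 electrons from Ga. Fewer electrons for the same nuclear charge means less shielding and a higher Z_eff on the remaining electrons, and for main-group metals the entire outer shell is lost.
A cation is smaller than its parent atom: Ga³⁺ < Ga.

Ga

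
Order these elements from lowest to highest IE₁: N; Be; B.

B < Be < N

Be is in period 2, group 2; B is in period 2, group 13; N is in period 2, group 15.
First ionization energy rises across a period (greater Z_eff holds electrons more tightly) and falls down a group (valence electrons are farther from the nucleus).
All lie in period 2; the across-period trend (first ionization energy increases left to right) applies, with the exception below.
Note the exception: Be has a higher first ionization energy than B, contrary to the simple trend — removing B's lone 2p electron is easier than breaking Be's filled 2s².
Approximate values (kJ/mol): Be 900, B 801, N 1402.
So from lowest to highest: B < Be < N.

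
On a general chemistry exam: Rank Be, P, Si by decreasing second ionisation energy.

Consider each +1 ion: Be⁺ still has 1 valence electron; P⁺ still has 4 valence electrons; Si⁺ still has 3 valence electrons.
All are still removing valence electrons, so compare the +1 ions as you would atoms: IE_2 generally rises across a period (higher Z_eff) and falls down a group (larger shell), subject to the usual subshell exceptions.
Valence configurations: Be⁺ [He]2s¹, P⁺ [Ne]3s²3p², Si⁺ [Ne]3s²3p¹.
Approximate IE_2 values (kJ/mol): Be 1757, P 1907, Si 1577.
Hence IE_2: Si < Be < P.

P, Be, Si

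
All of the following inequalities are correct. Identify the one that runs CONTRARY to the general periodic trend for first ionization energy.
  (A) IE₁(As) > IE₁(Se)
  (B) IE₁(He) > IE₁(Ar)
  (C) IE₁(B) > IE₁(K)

The general trend: first ionization energy increases across a period and decreases down a group.
(A) As (period 4, group 15) vs Se (period 4, group 16): the stated order contradicts the simple trend.
(B) He (period 1, group 18) vs Ar (period 3, group 18): the stated order agrees with the simple trend.
(C) B (period 2, group 13) vs K (period 4, group 1): the stated order agrees with the simple trend.
The exception is (A): Se (4p⁴) ionizes more easily than half-filled As (4p³).

(A)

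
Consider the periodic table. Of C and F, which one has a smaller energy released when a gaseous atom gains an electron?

Atoms with high Z_eff and room in the valence shell (especially the halogens) have the most exothermic electron affinities.
All lie in period 2, so electron affinity increases left to right.
So C has the smaller energy released when a gaseous atom gains an electron (C < F).

C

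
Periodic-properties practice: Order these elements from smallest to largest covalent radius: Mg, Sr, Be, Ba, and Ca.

Be < Mg < Ca < Sr < Ba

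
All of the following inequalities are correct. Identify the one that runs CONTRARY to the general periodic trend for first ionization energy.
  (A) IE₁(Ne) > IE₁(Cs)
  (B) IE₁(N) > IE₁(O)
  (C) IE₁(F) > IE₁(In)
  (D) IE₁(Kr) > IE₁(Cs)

The general trend: first ionization energy increases across a period and decreases down a group.
(A) Ne (period 2, group 18) vs Cs (period 6, group 1): the stated order agrees with the simple trend.
(B) N (period 2, group 15) vs O (period 2, group 16): the stated order contradicts the simple trend.
(C) F (period 2, group 17) vs In (period 5, group 13): the stated order agrees with the simple trend.
(D) Kr (period 4, group 18) vs Cs (period 6, group 1): the stated order agrees with the simple trend.
The exception is (B): pairing an electron in O's 2p⁴ costs repulsion energy, so O ionizes more easily than half-filled N (2p³).

(B)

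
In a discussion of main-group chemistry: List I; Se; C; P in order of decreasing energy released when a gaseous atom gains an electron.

C is in period 2, group 14; P is in period 3, group 15; Se is in period 4, group 16; I is in period 5, group 17.
EA tends to increase across a period and decrease down a group, though the pattern is less regular than for IE or radius.
These sit on a diagonal, where the across-period and down-group effects partly cancel.
C > P: period and group pull opposite ways; the down-group shift dominates (122 vs 72 kJ/mol).
Se > C: period and group pull opposite ways; the across-period shift dominates (195 vs 122 kJ/mol).
I > Se: period and group pull opposite ways; the across-period shift dominates (295 vs 195 kJ/mol).
For reference (kJ/mol): C 122, P 72, Se 195, I 295.
So from highest to lowest: I > Se > C > P.

I > Se > C > P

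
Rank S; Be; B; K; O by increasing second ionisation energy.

Consider each +1 ion: S⁺ still has 5 valence electrons; Be⁺ still has 1 valence electron; B⁺ still has 2 valence electrons; K⁺ is the bare [Ar] core; O⁺ still has 5 valence electrons.
Usually core removal costs more than valence removal, but here the competition is close: a tightly held n=2 valence electron can cost more to remove than an n=3 core electron, so the actual values have to decide it.
Valence configurations: S⁺ [Ne]3s²3p³, Be⁺ [He]2s¹, B⁺ [He]2s², O⁺ [He]2s²2p³.
Approximate IE_2 values (kJ/mol): S 2252, Be 1757, B 2427, K 3052, O 3388.
Overall IE_2 order: Be < S < B < K < O.

Be, S, B, K, O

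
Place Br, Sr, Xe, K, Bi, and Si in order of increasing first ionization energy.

K < Sr < Bi < Si < Br < Xe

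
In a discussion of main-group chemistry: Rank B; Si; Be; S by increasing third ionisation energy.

Si < S < B < Be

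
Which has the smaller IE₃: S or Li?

S

After 2 electrons have been removed, what remains? S²⁺ still has 4 valence electrons; Li²⁺ is already 1 electron into the core.
Pulling an electron out of a noble-gas core costs far more than removing a remaining valence electron, so Li sits at the high end of IE_3.
Approximate IE_3 values (kJ/mol): S 3357, Li 11815.
Hence IE_3: S < Li.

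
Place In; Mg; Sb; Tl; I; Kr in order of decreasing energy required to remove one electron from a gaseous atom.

Kr, I, Sb, Mg, Tl, In

Mg is in period 3, group 2; Kr is in period 4, group 18; In is in period 5, group 13; Sb is in period 5, group 15; I is in period 5, group 17; Tl is in period 6, group 13.
Across a period the outer electron is held more tightly (higher IE₁); down a group it sits in a higher shell, more shielded, and comes off more easily.
These span different periods and groups, so the two trends combine.
Tl > In: this pair runs against the simple trend — see the exception note.
Mg > Tl: period and group pull opposite ways; the down-group shift dominates (738 vs 589 kJ/mol).
Sb > Mg: period and group pull opposite ways; the across-period shift dominates (831 vs 738 kJ/mol).
I > Sb: I lies to the right of Sb in period 5, so the across-period effect alone puts I higher.
Kr > I: both effects reinforce here, so Kr is clearly the higher of the two.
Note the exception: Tl has a higher first ionization energy than In, contrary to the simple trend — relativistic 6s stabilisation and poor 4f/5d shielding distort the trend for the heavy p-block elements.
For reference (kJ/mol): Mg 738, Kr 1351, In 558, Sb 831, I 1008, Tl 589.
So from highest to lowest: Kr > I > Sb > Mg > Tl > In.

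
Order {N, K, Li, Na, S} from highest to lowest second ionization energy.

Li, Na, K, N, S

The second ionization energy removes an electron from the +1 ion. For each element: N⁺ still has 4 valence electrons; K⁺ is the bare [Ar] core; Li⁺ is the bare [He] core; Na⁺ is the bare [Ne] core; S⁺ still has 5 valence electrons.
Pulling an electron out of a noble-gas core costs far more than removing a remaining valence electron, so K, Na and Li sit at the high end of IE_2.
Valence configurations: N⁺ [He]2s²2p², S⁺ [Ne]3s²3p³.
The numbers (kJ/mol): N 2856, K 3052, Li 7298, Na 4562, S 2252.
So the second ionization energies run S < N < K < Na < Li.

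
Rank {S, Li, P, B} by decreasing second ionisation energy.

Li > B > S > P

Consider each +1 ion: S⁺ still has 5 valence electrons; Li⁺ is the bare [He] core; P⁺ still has 4 valence electrons; B⁺ still has 2 valence electrons.
Core electrons are held far more tightly than valence electrons, so Li tops the IE_2 order.
Valence configurations: S⁺ [Ne]3s²3p³, P⁺ [Ne]3s²3p², B⁺ [He]2s².
Approximate IE_2 values (kJ/mol): S 2252, Li 7298, P 1907, B 2427.
So the second ionization energies run P < S < B < Li.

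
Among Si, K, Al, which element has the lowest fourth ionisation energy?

Si

After 3 electrons have been removed, what remains? Si³⁺ still has 1 valence electron; K³⁺ is already 2 electrons into the core; Al³⁺ is the bare [Ne] core.
Breaking into a closed-shell core is much more expensive than removing a leftover valence electron — K and Al have the largest IE_4 here.
The numbers (kJ/mol): Si 4356, K 5877, Al 11577.
Overall IE_4 order: Si < K < Al.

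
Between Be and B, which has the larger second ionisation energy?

B

The second ionization energy removes an electron from the +1 ion. For each element: Be⁺ still has 1 valence electron; B⁺ still has 2 valence electrons.
All are still removing valence electrons, so compare the +1 ions as you would atoms: IE_2 generally rises across a period (higher Z_eff) and falls down a group (larger shell), subject to the usual subshell exceptions.
Valence configurations: Be⁺ [He]2s¹, B⁺ [He]2s².
Approximate IE_2 values (kJ/mol): Be 1757, B 2427.
Hence IE_2: Be < B.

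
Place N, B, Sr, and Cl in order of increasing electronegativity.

Sr < B < N < Cl

B is in period 2, group 13; N is in period 2, group 15; Cl is in period 3, group 17; Sr is in period 5, group 2.
EN rises left→right (higher Z_eff, smaller atoms) and falls top→bottom (larger, more shielded atoms).
Here both period and group differ, so the two effects have to be weighed against each other.
B > Sr: relative to Sr, both the across-period and down-group shifts push B's electronegativity up.
N > B: both are in period 2; the period trend gives N the larger value.
Cl > N: period and group pull opposite ways; the across-period shift dominates (3.16 vs 3.04).
For reference (Pauling): B 2.04, N 3.04, Cl 3.16, Sr 0.95.
So from lowest to highest: Sr < B < N < Cl.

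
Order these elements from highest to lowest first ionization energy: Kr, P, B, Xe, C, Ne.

Ne > Kr > Xe > C > P > B

B is in period 2, group 13; C is in period 2, group 14; Ne is in period 2, group 18; P is in period 3, group 15; Kr is in period 4, group 18; Xe is in period 5, group 18.
First ionization energy rises across a period (greater Z_eff holds electrons more tightly) and falls down a group (valence electrons are farther from the nucleus).
These span different periods and groups, so the two trends combine.
P > B: period and group pull opposite ways; the across-period shift dominates (1012 vs 801 kJ/mol).
C > P: period and group pull opposite ways; the down-group shift dominates (1086 vs 1012 kJ/mol).
Xe > C: period and group pull opposite ways; the across-period shift dominates (1170 vs 1086 kJ/mol).
Kr > Xe: they share group 18; the group trend gives Kr the larger value.
Ne > Kr: Ne sits above Kr in group 18, so the down-group effect alone puts Ne higher.
Tabulated first ionization energy (kJ/mol): B 801, C 1086, Ne 2081, P 1012, Kr 1351, Xe 1170.
So from highest to lowest: Ne > Kr > Xe > C > P > B.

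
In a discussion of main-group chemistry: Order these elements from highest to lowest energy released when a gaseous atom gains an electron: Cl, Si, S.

EA tends to increase across a period and decrease down a group, though the pattern is less regular than for IE or radius.
All lie in period 3, so electron affinity increases left to right.
So from highest to lowest: Cl > S > Si.

Cl, S, Si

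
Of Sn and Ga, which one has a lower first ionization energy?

Ga is in period 4, group 13; Sn is in period 5, group 14.
IE₁ increases left→right with effective nuclear charge and decreases top→bottom as the valence shell moves farther out.
A diagonal step moves right (one effect) and down (the opposite effect) at once.
Sn > Ga: the two effects oppose for this pair; the across-period effect wins (709 vs 579 kJ/mol).
For reference (kJ/mol): Ga 579, Sn 709.
So Ga has the lower first ionization energy (Ga < Sn).

Ga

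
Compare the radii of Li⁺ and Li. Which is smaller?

Li⁺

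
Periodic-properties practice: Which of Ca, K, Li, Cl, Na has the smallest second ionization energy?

Ca

IE_2 is the cost of taking one more electron from the +1 cation: Ca⁺ still has 1 valence electron; K⁺ is the bare [Ar] core; Li⁺ is the bare [He] core; Cl⁺ still has 6 valence electrons; Na⁺ is the bare [Ne] core.
Pulling an electron out of a noble-gas core costs far more than removing a remaining valence electron, so K, Na and Li sit at the high end of IE_2.
Valence configurations: Ca⁺ [Ar]4s¹, Cl⁺ [Ne]3s²3p⁴.
Tabulated IE_2 (kJ/mol): Ca 1145, K 3052, Li 7298, Cl 2298, Na 4562.
Hence IE_2: Ca < Cl < K < Na < Li.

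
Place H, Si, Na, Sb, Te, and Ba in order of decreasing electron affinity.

Te > Si > Sb > H > Na > Ba

H is in period 1, group 1; Na is in period 3, group 1; Si is in period 3, group 14; Sb is in period 5, group 15; Te is in period 5, group 16; Ba is in period 6, group 2.
Adding an electron releases more energy for atoms nearer the top right (short of the noble gases).
Neither a single period nor a single group — weigh both effects.
Na > Ba: the two effects oppose for this pair; the down-group effect wins (53 vs 14 kJ/mol).
H > Na: they share group 1; the group trend gives H the larger value.
Sb > H: period and group pull opposite ways; the across-period shift dominates (103 vs 73 kJ/mol).
Si > Sb: the two effects oppose for this pair; the down-group effect wins (134 vs 103 kJ/mol).
Te > Si: period and group pull opposite ways; the across-period shift dominates (190 vs 134 kJ/mol).
Approximate values (kJ/mol): H 73, Na 53, Si 134, Sb 103, Te 190, Ba 14.
So from highest to lowest: Te > Si > Sb > H > Na > Ba.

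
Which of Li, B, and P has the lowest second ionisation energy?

P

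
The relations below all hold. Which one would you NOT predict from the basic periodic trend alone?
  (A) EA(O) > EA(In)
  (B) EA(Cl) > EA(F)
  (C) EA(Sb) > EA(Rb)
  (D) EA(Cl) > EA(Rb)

(B)

The general trend: electron affinity increases across a period and decreases down a group.
(A) O (period 2, group 16) vs In (period 5, group 13): the stated order agrees with the simple trend.
(B) Cl (period 3, group 17) vs F (period 2, group 17): the stated order contradicts the simple trend.
(C) Sb (period 5, group 15) vs Rb (period 5, group 1): the stated order agrees with the simple trend.
(D) Cl (period 3, group 17) vs Rb (period 5, group 1): the stated order agrees with the simple trend.
The exception is (B): F's small 2p subshell makes the incoming electron feel strong e⁻–e⁻ repulsion, so Cl actually releases more energy on gaining an electron.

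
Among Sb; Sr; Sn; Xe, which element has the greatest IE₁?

Across a period the outer electron is held more tightly (higher IE₁); down a group it sits in a higher shell, more shielded, and comes off more easily.
All lie in period 5, so first ionization energy increases left to right.
The greatest IE₁ among these belongs to Xe.

Xe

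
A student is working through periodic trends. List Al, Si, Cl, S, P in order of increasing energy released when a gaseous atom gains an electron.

Al, P, Si, S, Cl

Al is in period 3, group 13; Si is in period 3, group 14; P is in period 3, group 15; S is in period 3, group 16; Cl is in period 3, group 17.
Adding an electron releases more energy for atoms nearer the top right (short of the noble gases).
All lie in period 3; the across-period trend (electron affinity increases left to right) applies, with the exception below.
Note the exception: Si has a higher electron affinity than P, contrary to the simple trend — adding an electron to P's half-filled 3p³ is unfavourable, so Si (3p²) has the more exothermic EA.
Tabulated electron affinity (kJ/mol): Al 42, Si 134, P 72, S 200, Cl 349.
So from lowest to highest: Al < P < Si < S < Cl.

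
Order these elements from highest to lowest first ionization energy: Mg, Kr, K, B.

Kr, B, Mg, K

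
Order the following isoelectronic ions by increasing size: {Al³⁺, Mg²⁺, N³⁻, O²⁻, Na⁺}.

Al³⁺ < Mg²⁺ < Na⁺ < O²⁻ < N³⁻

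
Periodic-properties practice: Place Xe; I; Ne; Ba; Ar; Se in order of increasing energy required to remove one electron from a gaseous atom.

Ne is in period 2, group 18; Ar is in period 3, group 18; Se is in period 4, group 16; I is in period 5, group 17; Xe is in period 5, group 18; Ba is in period 6, group 2.
Across a period the outer electron is held more tightly (higher IE₁); down a group it sits in a higher shell, more shielded, and comes off more easily.
Here both period and group differ, so the two effects have to be weighed against each other.
Se > Ba: both effects reinforce here, so Se is clearly the higher of the two.
I > Se: the two effects oppose for this pair; the across-period effect wins (1008 vs 941 kJ/mol).
Xe > I: Xe lies to the right of I in period 5, so the across-period effect alone puts Xe higher.
Ar > Xe: Ar sits above Xe in group 18, so the down-group effect alone puts Ar higher.
Ne > Ar: Ne sits above Ar in group 18, so the down-group effect alone puts Ne higher.
Tabulated first ionization energy (kJ/mol): Ne 2081, Ar 1521, Se 941, I 1008, Xe 1170, Ba 503.
So from lowest to highest: Ba < Se < I < Xe < Ar < Ne.

Ba < Se < I < Xe < Ar < Ne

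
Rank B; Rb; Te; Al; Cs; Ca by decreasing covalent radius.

Cs, Rb, Ca, Te, Al, B

B is in period 2, group 13; Al is in period 3, group 13; Ca is in period 4, group 2; Rb is in period 5, group 1; Te is in period 5, group 16; Cs is in period 6, group 1.
Radius decreases left→right (rising Z_eff, same n) and increases top→bottom (higher n).
These span different periods and groups, so the two trends combine.
Al > B: Al sits below B in group 13, so the down-group effect alone puts Al larger.
Te > Al: period and group pull opposite ways; the down-group shift dominates (136 vs 126 pm).
Ca > Te: the two effects oppose for this pair; the across-period effect wins (171 vs 136 pm).
Rb > Ca: both effects reinforce here, so Rb is clearly the larger of the two.
Cs > Rb: Cs sits below Rb in group 1, so the down-group effect alone puts Cs larger.
Approximate values (pm): B 85, Al 126, Ca 171, Rb 210, Te 136, Cs 232.
So from largest to smallest: Cs > Rb > Ca > Te > Al > B.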